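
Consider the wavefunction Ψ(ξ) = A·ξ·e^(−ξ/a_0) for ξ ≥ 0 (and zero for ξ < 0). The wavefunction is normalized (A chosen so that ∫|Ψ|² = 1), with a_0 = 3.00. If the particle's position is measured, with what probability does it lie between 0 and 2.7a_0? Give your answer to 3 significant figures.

The probability is P = ∫ |Ψ|² dξ over [0, 2.7a_0].
With A² fixed by ∫|Ψ|² = 1, i.e. A² = (a_0^3/4)^(−1), substitute and integrate.
In terms of u = ξ/a_0 (A² and the length scale cancel between numerator and denominator), P = [∫_{0}^{2.7} u^2·e^(-2·u) du] / [∫_{0}^{∞} u^2·e^(-2·u) du].
Using ∫ u^2·e^(-2·u) du = -(2·u^2 + 2·u + 1)·e^(-2·u)/4, the numerator is 1/4 - 1049·e^(-27/5)/200 and the denominator is 1/4.
This works out to P = 0.9052.

P ≈ 0.905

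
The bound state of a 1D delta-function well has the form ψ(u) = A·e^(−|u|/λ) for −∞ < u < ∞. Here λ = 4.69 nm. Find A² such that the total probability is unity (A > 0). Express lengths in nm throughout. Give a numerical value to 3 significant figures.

Normalization requires ∫|ψ|² du = 1, integrated from −∞ to ∞.
Carrying out the integral gives A² · λ.
Setting this equal to 1 gives A² = 1/(λ).
Substituting λ = 4.69 gives A² = 0.2132, so A = 0.4618.

A^2 ≈ 0.213 nm^(-1)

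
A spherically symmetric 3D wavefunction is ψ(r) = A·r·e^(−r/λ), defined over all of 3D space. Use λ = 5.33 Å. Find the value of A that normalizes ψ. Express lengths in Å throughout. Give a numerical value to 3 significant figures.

A ≈ 0.00497 Å^(-5/2)

Require ∫ |ψ|² 4πr² dr = 1 over the whole domain.
The angular integral contributes 4π, leaving ∫₀^∞ r²|ψ|² dr.
The integral (without the A² prefactor) comes out to 3·π·λ^5.
Setting this equal to 1 gives A² = 1/(3·π·λ^5).
Plugging in λ = 5.33 yields A = 0.004966.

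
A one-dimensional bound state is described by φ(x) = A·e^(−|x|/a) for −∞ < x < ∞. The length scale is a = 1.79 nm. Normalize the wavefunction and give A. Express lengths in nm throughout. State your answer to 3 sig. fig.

A ≈ 0.747 nm^(-1/2)

The normalization condition is ∫|φ|² dx = 1 from −∞ to ∞.
Recall ∫₀^∞ x^m e^(−x/β) dx = m!·β^(m+1), ∫|φ|² dx = A²·(a).
So A² = (a)^(−1).
Plugging in a = 1.79 yields A = 0.7474.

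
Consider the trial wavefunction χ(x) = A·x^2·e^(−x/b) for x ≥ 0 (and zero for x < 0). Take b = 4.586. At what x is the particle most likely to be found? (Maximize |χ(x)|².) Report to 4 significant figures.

The maximum of |χ(x)|² occurs where its derivative vanishes.
Solving yields x = 2·b.
With b = 4.586, the most probable position is 9.1720.

x ≈ 9.172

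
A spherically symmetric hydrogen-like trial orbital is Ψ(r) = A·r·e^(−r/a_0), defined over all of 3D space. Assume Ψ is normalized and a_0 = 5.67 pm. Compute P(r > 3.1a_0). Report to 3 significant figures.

P = ∫ |Ψ|² 4πr² dr over r > 3.1a_0.
A² is fixed by ∫₀^∞ 4πr²|Ψ|² dr = 1, i.e. A² = (3·π·a_0^5)^(−1).
Substituting u = r/a_0, A², 4π and the length scale all cancel in the ratio: P = ∫_{3.1}^{∞} u^4·e^(-2·u) du / ∫_{0}^{∞} u^4·e^(-2·u) du.
Using ∫ u^4·e^(-2·u) du = -(u^4/2 + u^3 + 3·u^2/2 + 3·u/2 + 3/4)·e^(-2·u), the numerator is ≈ 0.19438 and the denominator is 3/4.
This evaluates to P = 0.2592.

P ≈ 0.259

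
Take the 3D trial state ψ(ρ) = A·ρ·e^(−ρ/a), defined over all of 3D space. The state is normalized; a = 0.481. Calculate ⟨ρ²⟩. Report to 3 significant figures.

By definition ⟨ρ²⟩ = ∫ ρ^2 |ψ(ρ)|² 4πρ² dρ.
The ratio of the moment integral to the normalization integral gives ⟨ρ²⟩ = 15·a^2/2.
With a = 0.481, ⟨ρ^2⟩ = 1.735.

⟨ρ^2⟩ ≈ 1.74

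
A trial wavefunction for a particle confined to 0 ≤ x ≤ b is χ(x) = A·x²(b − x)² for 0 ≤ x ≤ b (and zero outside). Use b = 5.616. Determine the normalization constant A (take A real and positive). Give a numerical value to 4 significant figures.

A ≈ 0.01065

We need A² ∫|f|² dx = 1, taking the integral from 0 to b.
Expanding the polynomial and integrating term by term, with χ = A·x²(b − x)², the integral evaluates to A²·[b^9/630].
Plugging in b = 5.616 yields A = 0.010648.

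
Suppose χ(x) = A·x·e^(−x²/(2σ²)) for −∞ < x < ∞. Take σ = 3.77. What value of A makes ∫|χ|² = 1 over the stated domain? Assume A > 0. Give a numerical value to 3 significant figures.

A ≈ 0.145

We need A² ∫|f|² dx = 1, taking the integral from −∞ to ∞.
With χ = A·x·e^(−x²/(2σ²)), the integral evaluates to A²·[√(π)·σ^3/2].
Substituting σ = 3.77 gives A² = 0.02106, so A = 0.1451.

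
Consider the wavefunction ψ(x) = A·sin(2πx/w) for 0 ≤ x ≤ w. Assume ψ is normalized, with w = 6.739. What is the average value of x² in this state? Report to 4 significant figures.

By definition ⟨x²⟩ = ∫ x^2 |ψ(x)|² dx.
The ratio of the moment integral to the normalization integral gives ⟨x²⟩ = -w^2/(8·π^2) + w^2/3.
With w = 6.739, ⟨x^2⟩ = 14.563.

⟨x^2⟩ ≈ 14.56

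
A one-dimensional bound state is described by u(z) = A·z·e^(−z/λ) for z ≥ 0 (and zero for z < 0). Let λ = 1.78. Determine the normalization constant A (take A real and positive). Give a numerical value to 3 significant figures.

We need A² ∫|f|² dz = 1, taking the integral from 0 to ∞.
The integral (without the A² prefactor) comes out to λ^3/4.
So A² = (λ^3/4)^(−1).
Substituting λ = 1.78 gives A² = 0.7093, so A = 0.8422.

A ≈ 0.842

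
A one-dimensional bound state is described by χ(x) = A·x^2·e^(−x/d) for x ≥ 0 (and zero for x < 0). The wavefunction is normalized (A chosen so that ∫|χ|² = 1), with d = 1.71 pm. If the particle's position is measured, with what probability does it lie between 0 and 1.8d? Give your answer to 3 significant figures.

P ≈ 0.294

The probability is P = ∫ |χ|² dx over [0, 1.8d].
Since A² = 1/(3·d^5/4), this is the region integral divided by the full normalization integral.
In terms of u = x/d (A² and the length scale cancel between numerator and denominator), P = [∫_{0}^{1.8} u^4·e^(-2·u) du] / [∫_{0}^{∞} u^4·e^(-2·u) du].
An antiderivative of u^4·e^(-2·u) is -(u^4/2 + u^3 + 3·u^2/2 + 3·u/2 + 3/4)·e^(-2·u); evaluating from 0 to 1.8 gives ≈ 0.22017, while the full integral is 3/4.
The result is P = 0.2936.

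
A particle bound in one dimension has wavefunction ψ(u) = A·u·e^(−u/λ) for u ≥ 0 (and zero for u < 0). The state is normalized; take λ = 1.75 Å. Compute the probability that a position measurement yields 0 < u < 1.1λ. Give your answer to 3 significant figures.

|ψ|² is the probability density, so P = ∫_{0}^{1.1λ} |ψ|² du.
Since A² = 1/(λ^3/4), this is the region integral divided by the full normalization integral.
In terms of t = u/λ (A² and the length scale cancel between numerator and denominator), P = [∫_{0}^{1.1} t^2·e^(-2·t) dt] / [∫_{0}^{∞} t^2·e^(-2·t) dt].
An antiderivative of t^2·e^(-2·t) is -(2·t^2 + 2·t + 1)·e^(-2·t)/4; evaluating from 0 to 1.1 gives 1/4 - 281·e^(-11/5)/200, while the full integral is 1/4.
Evaluating gives P = 0.3773.

P ≈ 0.377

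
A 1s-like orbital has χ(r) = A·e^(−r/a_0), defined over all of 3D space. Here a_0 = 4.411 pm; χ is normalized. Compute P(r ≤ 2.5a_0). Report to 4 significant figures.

P ≈ 0.8753

Integrate the radial probability density 4πr²|χ|² over r ≤ 2.5a_0.
The full normalization integral is A²·[π·a_0^3] = 1, fixing A².
In terms of u = r/a_0 (A², 4π and the length scale all cancel between numerator and denominator), P = [∫_{0}^{2.5} u^2·e^(-2·u) du] / [∫_{0}^{∞} u^2·e^(-2·u) du].
With ∫ u^2·e^(-2·u) du = -(2·u^2 + 2·u + 1)·e^(-2·u)/4 + C, the region integral is 1/4 - 37·e^(-5)/8 and the full one is 1/4.
The region integral divided by the full integral gives P = 0.87535.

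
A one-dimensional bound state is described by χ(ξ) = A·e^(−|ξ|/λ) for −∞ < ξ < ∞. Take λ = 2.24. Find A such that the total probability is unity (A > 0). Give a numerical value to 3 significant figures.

The normalization condition is ∫|χ|² dξ = 1 from −∞ to ∞.
∫|χ|² dξ = A²·(λ).
Hence A² = 1/[λ].
Substituting λ = 2.24 gives A² = 0.4464, so A = 0.6682.

A ≈ 0.668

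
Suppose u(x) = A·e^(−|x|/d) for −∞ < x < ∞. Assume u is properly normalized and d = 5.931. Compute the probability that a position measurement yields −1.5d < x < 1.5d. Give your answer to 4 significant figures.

P = ∫_{−1.5d}^{1.5d} |u(x)|² dx.
With A² fixed by ∫|u|² = 1, i.e. A² = (d)^(−1), substitute and integrate.
By symmetry take twice the x ≥ 0 contribution in numerator and denominator; the 2's cancel. Let t = x/d; then A² and the length scale cancel, so P = ∫_{0}^{1.5} e^(-2·t) dt ÷ ∫_{0}^{∞} e^(-2·t) dt.
With ∫ e^(-2·t) dt = -e^(-2·t)/2 + C, the region integral is 1/2 - e^(-3)/2 and the full one is 1/2.
Taking the ratio, P = 0.95021.

P ≈ 0.9502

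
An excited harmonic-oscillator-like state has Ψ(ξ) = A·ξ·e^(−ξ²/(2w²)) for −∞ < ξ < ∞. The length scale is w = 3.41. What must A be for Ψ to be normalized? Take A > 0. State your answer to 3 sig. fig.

A ≈ 0.169

Normalization requires ∫|Ψ|² dξ = 1, integrated from −∞ to ∞.
∫|Ψ|² dξ = A²·(√(π)·w^3/2).
Plugging in w = 3.41 yields A = 0.1687.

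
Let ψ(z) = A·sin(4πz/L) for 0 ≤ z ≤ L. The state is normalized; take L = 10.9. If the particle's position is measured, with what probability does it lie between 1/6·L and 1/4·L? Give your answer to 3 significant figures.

P ≈ 0.0489

The probability is P = ∫ |ψ|² dz over [1/6·L, 1/4·L].
Since A² = 1/(L/2), this is the region integral divided by the full normalization integral.
Let u = z/L; then A² and the length scale cancel, so P = ∫_{1/6}^{1/4} sin(4·π·u)^2 du ÷ ∫_{0}^{1} sin(4·π·u)^2 du.
An antiderivative of sin(4·π·u)^2 is u/2 - sin(4·π·u)·cos(4·π·u)/(8·π); evaluating from 1/6 to 1/4 gives -√(3)/(32·π) + 1/24, while the full integral is 1/2.
This works out to P = (-√(3)/16 + π/12)/π.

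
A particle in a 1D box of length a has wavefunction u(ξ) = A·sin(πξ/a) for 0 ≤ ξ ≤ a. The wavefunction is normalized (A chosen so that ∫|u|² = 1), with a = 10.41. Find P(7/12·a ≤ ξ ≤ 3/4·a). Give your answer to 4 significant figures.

P ≈ 0.2462

P = ∫_{7/12·a}^{3/4·a} |u(ξ)|² dξ.
With A² fixed by ∫|u|² = 1, i.e. A² = (a/2)^(−1), substitute and integrate.
In terms of t = ξ/a (A² and the length scale cancel between numerator and denominator), P = [∫_{7/12}^{3/4} sin(π·t)^2 dt] / [∫_{0}^{1} sin(π·t)^2 dt].
With ∫ sin(π·t)^2 dt = t/2 - sin(2·π·t)/(4·π) + C, the region integral is 1/(8·π) + 1/12 and the full one is 1/2.
This works out to P = (3 + 2·π)/(12·π).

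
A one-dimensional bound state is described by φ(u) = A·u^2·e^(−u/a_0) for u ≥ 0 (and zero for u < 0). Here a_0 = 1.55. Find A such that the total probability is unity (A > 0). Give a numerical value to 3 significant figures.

Normalization requires ∫|φ|² du = 1, integrated from 0 to ∞.
With ∫₀^∞ u^4 e^(−αu) du = 4!/α^5, ∫|φ|² du = A²·(3·a_0^5/4).
Plugging in a_0 = 1.55 yields A = 0.3860.

A ≈ 0.386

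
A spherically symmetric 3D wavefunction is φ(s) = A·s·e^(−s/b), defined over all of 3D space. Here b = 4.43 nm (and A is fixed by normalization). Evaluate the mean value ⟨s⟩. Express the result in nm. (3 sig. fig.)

By definition ⟨s⟩ = ∫ s |φ(s)|² 4πs² ds.
With ∫₀^∞ s^5 e^(−αs) ds = 5!/α^6, since the A² factors cancel between numerator and denominator, ⟨s⟩ = 5·b/2.
With b = 4.43, ⟨s⟩ = 11.08.

⟨s⟩ ≈ 11.1 nm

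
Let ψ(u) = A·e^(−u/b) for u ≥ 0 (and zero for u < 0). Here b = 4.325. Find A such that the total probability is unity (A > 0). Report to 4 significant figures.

We need A² ∫|f|² du = 1, taking the integral from 0 to ∞.
Recall ∫₀^∞ u^m e^(−u/β) du = m!·β^(m+1), carrying out the integral gives A² · b/2.
Substituting b = 4.325 gives A² = 0.46243, so A = 0.68002.

A ≈ 0.6800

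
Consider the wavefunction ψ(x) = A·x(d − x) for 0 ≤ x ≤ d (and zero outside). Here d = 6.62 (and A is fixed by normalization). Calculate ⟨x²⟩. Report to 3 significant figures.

By definition ⟨x²⟩ = ∫ x^2 |ψ(x)|² dx.
Expanding the polynomial and integrating term by term, the ratio of the moment integral to the normalization integral gives ⟨x²⟩ = 2·d^2/7.
Putting d = 6.62 gives 12.52.

⟨x^2⟩ ≈ 12.5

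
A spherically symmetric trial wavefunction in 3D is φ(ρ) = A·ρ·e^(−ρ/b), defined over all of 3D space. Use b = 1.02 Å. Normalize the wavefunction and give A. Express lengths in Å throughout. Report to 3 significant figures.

We need A² ∫|f|² 4πρ² dρ = 1, taking the integral from 0 to ∞.
∫|φ|² 4πρ² dρ = A²·(3·π·b^5).
Setting this equal to 1 gives A² = 1/(3·π·b^5).
Substituting b = 1.02 gives A² = 0.09610, so A = 0.3100.

A ≈ 0.310 Å^(-5/2)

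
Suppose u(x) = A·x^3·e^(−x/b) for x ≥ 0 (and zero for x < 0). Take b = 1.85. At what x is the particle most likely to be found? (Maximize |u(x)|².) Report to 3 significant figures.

Set d/dx [|u(x)|²] = 0 and solve for x > 0.
Solving yields x = 3·b.
With b = 1.85, the most probable position is 5.550.

x ≈ 5.55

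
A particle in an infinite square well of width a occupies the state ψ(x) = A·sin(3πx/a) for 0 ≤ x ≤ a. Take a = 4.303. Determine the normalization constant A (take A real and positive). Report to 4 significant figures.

A ≈ 0.6818

Require ∫ |ψ|² dx = 1 over the whole domain.
The integral (without the A² prefactor) comes out to a/2.
Substituting a = 4.303 gives A² = 0.46479, so A = 0.68176.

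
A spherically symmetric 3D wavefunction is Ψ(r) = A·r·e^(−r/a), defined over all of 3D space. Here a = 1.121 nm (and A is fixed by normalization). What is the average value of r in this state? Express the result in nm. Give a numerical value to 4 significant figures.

⟨r⟩ = ∫ r |Ψ|² 4πr² dr over the full domain.
Evaluating both integrals, ⟨r⟩ = 5·a/2.
With a = 1.121, ⟨r⟩ = 2.8025.

⟨r⟩ ≈ 2.803 nm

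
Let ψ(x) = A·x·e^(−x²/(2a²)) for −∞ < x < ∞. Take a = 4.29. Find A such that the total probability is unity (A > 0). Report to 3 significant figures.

The normalization condition is ∫|ψ|² dx = 1 from −∞ to ∞.
Using the Gaussian integral ∫_{−∞}^{∞} e^(−αx²) dx = √(π/α), carrying out the integral gives A² · √(π)·a^3/2.
Hence A² = 1/[√(π)·a^3/2].
Substituting a = 4.29 gives A² = 0.01429, so A = 0.1195.

A ≈ 0.120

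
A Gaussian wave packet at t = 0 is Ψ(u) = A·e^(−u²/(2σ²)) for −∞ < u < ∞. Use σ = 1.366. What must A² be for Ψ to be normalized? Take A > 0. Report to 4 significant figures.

The normalization condition is ∫|Ψ|² du = 1 from −∞ to ∞.
The integral (without the A² prefactor) comes out to √(π)·σ.
So A² = (√(π)·σ)^(−1).
Substituting σ = 1.366 gives A² = 0.41302, so A = 0.64267.

A^2 ≈ 0.4130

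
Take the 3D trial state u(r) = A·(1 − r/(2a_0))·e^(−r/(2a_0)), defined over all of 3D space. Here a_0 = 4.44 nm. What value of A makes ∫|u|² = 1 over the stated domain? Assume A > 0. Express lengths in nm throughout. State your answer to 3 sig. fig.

Require ∫ |u|² 4πr² dr = 1 over the whole domain.
(Spherical symmetry: dV = 4πr² dr.)
Recall ∫₀^∞ r^m e^(−r/β) dr = m!·β^(m+1), ∫|u|² 4πr² dr = A²·(8·π·a_0^3).
Setting this equal to 1 gives A² = 1/(8·π·a_0^3).
Substituting a_0 = 4.44 gives A² = 0.0004546, so A = 0.02132.

A ≈ 0.0213 nm^(-3/2)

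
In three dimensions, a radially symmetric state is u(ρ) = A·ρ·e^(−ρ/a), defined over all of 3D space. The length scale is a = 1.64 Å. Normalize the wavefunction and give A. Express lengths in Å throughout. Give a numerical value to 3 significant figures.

A ≈ 0.0946 Å^(-5/2)

Normalization requires ∫|u|² 4πρ² dρ = 1, integrated from 0 to ∞.
(Spherical symmetry: dV = 4πρ² dρ.)
Using ∫₀^∞ ρⁿ e^(−αρ) dρ = n!/αⁿ⁺¹, the integral (without the A² prefactor) comes out to 3·π·a^5.
So A² = (3·π·a^5)^(−1).
Plugging in a = 1.64 yields A = 0.09457.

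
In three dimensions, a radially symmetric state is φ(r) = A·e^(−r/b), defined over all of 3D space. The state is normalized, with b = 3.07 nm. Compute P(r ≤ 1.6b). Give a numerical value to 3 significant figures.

P ≈ 0.620

With dV = 4πr²dr, the probability is ∫|φ|² dV over r ≤ 1.6b.
Normalization gives A² = 1/(π·b^3).
Let u = r/b; then A², 4π and the length scale all cancel, so P = ∫_{0}^{1.6} u^2·e^(-2·u) du ÷ ∫_{0}^{∞} u^2·e^(-2·u) du.
An antiderivative of u^2·e^(-2·u) is -(2·u^2 + 2·u + 1)·e^(-2·u)/4; evaluating from 0 to 1.6 gives 1/4 - 233·e^(-16/5)/100, while the full integral is 1/4.
This evaluates to P = 0.6201.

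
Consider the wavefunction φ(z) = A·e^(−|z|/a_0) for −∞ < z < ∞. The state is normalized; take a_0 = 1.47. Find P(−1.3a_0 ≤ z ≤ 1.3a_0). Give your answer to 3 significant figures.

P = ∫_{−1.3a_0}^{1.3a_0} |φ(z)|² dz.
The normalization integral ∫|φ|²dz over the whole domain equals a_0·A², and A² cancels in the ratio.
Both integrals are even about z = 0, so only the z ≥ 0 halves are needed (the factors of 2 cancel). Let u = z/a_0; then A² and the length scale cancel, so P = ∫_{0}^{1.3} e^(-2·u) du ÷ ∫_{0}^{∞} e^(-2·u) du.
With ∫ e^(-2·u) du = -e^(-2·u)/2 + C, the region integral is 1/2 - e^(-13/5)/2 and the full one is 1/2.
Evaluating gives P = 0.9257.

P ≈ 0.926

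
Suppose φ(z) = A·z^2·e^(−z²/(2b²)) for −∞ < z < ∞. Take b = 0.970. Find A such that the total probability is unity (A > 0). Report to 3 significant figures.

Require ∫ |φ|² dz = 1 over the whole domain.
Using the Gaussian integral ∫_{−∞}^{∞} e^(−αz²) dz = √(π/α), the integral (without the A² prefactor) comes out to 3·√(π)·b^5/4.
Substituting b = 0.970 gives A² = 0.8760, so A = 0.9359.

A ≈ 0.936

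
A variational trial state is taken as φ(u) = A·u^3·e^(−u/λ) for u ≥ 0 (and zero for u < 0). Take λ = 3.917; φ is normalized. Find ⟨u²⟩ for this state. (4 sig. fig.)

⟨u^2⟩ ≈ 214.8

By definition ⟨u²⟩ = ∫ u^2 |φ(u)|² du.
Using ∫₀^∞ uⁿ e^(−αu) du = n!/αⁿ⁺¹, since the A² factors cancel between numerator and denominator, ⟨u²⟩ = 14·λ^2.
Putting λ = 3.917 gives 214.80.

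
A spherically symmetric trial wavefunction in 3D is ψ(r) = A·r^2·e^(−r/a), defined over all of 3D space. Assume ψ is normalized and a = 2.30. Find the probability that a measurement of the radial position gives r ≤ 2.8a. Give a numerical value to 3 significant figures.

Integrate the radial probability density 4πr²|ψ|² over r ≤ 2.8a.
The full normalization integral is A²·[45·π·a^7/2] = 1, fixing A².
Substituting u = r/a, A², 4π and the length scale all cancel in the ratio: P = ∫_{0}^{2.8} u^6·e^(-2·u) du / ∫_{0}^{∞} u^6·e^(-2·u) du.
With ∫ u^6·e^(-2·u) du = -(4·u^6 + 12·u^5 + 30·u^4 + 60·u^3 + 90·u^2 + 90·u + 45)·e^(-2·u)/8 + C, the region integral is ≈ 1.8548 and the full one is 45/8.
This evaluates to P = 0.3297.

P ≈ 0.330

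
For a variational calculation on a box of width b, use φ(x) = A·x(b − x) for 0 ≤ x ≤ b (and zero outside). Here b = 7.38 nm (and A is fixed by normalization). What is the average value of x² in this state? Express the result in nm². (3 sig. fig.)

⟨x^2⟩ ≈ 15.6 nm^2

By definition ⟨x²⟩ = ∫ x^2 |φ(x)|² dx.
Evaluating both integrals, ⟨x²⟩ = 2·b^2/7.
With b = 7.38, ⟨x^2⟩ = 15.56.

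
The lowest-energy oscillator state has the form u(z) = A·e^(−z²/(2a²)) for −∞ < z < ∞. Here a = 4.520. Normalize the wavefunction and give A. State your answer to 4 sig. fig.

The normalization condition is ∫|u|² dz = 1 from −∞ to ∞.
Differentiating ∫e^(−αz²) dz = √(π/α) under α to get the higher moments, ∫|u|² dz = A²·(√(π)·a).
So A² = (√(π)·a)^(−1).
Plugging in a = 4.520 yields A = 0.35330.

A ≈ 0.3533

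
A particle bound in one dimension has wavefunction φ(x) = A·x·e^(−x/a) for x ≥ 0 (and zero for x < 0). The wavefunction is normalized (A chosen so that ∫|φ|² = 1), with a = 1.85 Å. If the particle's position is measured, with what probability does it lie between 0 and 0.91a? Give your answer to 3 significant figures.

The probability is P = ∫ |φ|² dx over [0, 0.91a].
Since A² = 1/(a^3/4), this is the region integral divided by the full normalization integral.
Substituting u = x/a, A² and the length scale cancel in the ratio: P = ∫_{0}^{0.91} u^2·e^(-2·u) du / ∫_{0}^{∞} u^2·e^(-2·u) du.
An antiderivative of u^2·e^(-2·u) is -(2·u^2 + 2·u + 1)·e^(-2·u)/4; evaluating from 0 to 0.91 gives ≈ 0.068685, while the full integral is 1/4.
Taking the ratio, P = 0.2747.

P ≈ 0.275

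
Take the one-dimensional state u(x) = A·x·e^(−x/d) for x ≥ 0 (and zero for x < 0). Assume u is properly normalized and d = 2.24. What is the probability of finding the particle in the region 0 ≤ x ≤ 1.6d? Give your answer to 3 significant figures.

P = ∫_{0}^{1.6d} |u(x)|² dx.
With A² fixed by ∫|u|² = 1, i.e. A² = (d^3/4)^(−1), substitute and integrate.
Substituting t = x/d, A² and the length scale cancel in the ratio: P = ∫_{0}^{1.6} t^2·e^(-2·t) dt / ∫_{0}^{∞} t^2·e^(-2·t) dt.
With ∫ t^2·e^(-2·t) dt = -(2·t^2 + 2·t + 1)·e^(-2·t)/4 + C, the region integral is 1/4 - 233·e^(-16/5)/100 and the full one is 1/4.
Taking the ratio, P = 0.6201.

P ≈ 0.620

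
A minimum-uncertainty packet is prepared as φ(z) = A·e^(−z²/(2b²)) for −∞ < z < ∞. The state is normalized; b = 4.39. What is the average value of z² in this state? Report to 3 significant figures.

⟨z^2⟩ ≈ 9.64

⟨z²⟩ = ∫ z^2 |φ|² dz over the full domain.
The ratio of the moment integral to the normalization integral gives ⟨z²⟩ = b^2/2.
With b = 4.39, ⟨z^2⟩ = 9.636.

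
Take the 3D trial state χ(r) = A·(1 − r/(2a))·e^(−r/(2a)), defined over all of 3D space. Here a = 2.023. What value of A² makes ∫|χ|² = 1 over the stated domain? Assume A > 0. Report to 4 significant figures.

A^2 ≈ 0.004806

Require ∫ |χ|² 4πr² dr = 1 over the whole domain.
In 3D with spherical symmetry the volume element is 4πr² dr.
∫|χ|² 4πr² dr = A²·(8·π·a^3).
So A² = (8·π·a^3)^(−1).
Substituting a = 2.023 gives A² = 0.0048059, so A = 0.069324.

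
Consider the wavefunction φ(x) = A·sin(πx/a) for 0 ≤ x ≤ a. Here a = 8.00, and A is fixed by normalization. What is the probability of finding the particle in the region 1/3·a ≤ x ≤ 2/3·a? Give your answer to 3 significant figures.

P = ∫_{1/3·a}^{2/3·a} |φ(x)|² dx.
The normalization integral ∫|φ|²dx over the whole domain equals a/2·A², and A² cancels in the ratio.
In terms of u = x/a (A² and the length scale cancel between numerator and denominator), P = [∫_{1/3}^{2/3} sin(π·u)^2 du] / [∫_{0}^{1} sin(π·u)^2 du].
Using ∫ sin(π·u)^2 du = u/2 - sin(2·π·u)/(4·π), the numerator is √(3)/(4·π) + 1/6 and the denominator is 1/2.
This works out to P = (√(3)/2 + π/3)/π.

P ≈ 0.609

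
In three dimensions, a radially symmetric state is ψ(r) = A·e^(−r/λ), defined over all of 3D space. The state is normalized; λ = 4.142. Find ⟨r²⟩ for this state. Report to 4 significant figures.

The expectation value is the |ψ|²-weighted average of r^2: ∫ r^2|ψ|² 4πr² dr.
The ratio of the moment integral to the normalization integral gives ⟨r²⟩ = 3·λ^2.
With λ = 4.142, ⟨r^2⟩ = 51.468.

⟨r^2⟩ ≈ 51.47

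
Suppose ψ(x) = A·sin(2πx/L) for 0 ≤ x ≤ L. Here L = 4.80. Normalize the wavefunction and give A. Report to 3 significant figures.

A ≈ 0.645

The normalization condition is ∫|ψ|² dx = 1 from 0 to L.
The integral (without the A² prefactor) comes out to L/2.
Plugging in L = 4.80 yields A = 0.6455.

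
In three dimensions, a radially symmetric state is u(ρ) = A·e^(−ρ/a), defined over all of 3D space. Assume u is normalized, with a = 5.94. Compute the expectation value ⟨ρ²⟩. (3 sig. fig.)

⟨ρ²⟩ = ∫ ρ^2 |u|² 4πρ² dρ over the full domain.
With ∫₀^∞ ρ^4 e^(−αρ) dρ = 4!/α^5, since the A² factors cancel between numerator and denominator, ⟨ρ²⟩ = 3·a^2.
With a = 5.94, ⟨ρ^2⟩ = 105.9.

⟨ρ^2⟩ ≈ 106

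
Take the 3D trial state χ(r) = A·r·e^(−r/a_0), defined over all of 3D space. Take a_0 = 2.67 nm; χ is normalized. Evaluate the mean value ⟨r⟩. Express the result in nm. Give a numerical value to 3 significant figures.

⟨r⟩ ≈ 6.68 nm

⟨r⟩ = ∫ r |χ|² 4πr² dr over the full domain.
The ratio of the moment integral to the normalization integral gives ⟨r⟩ = 5·a_0/2.
Putting a_0 = 2.67 gives 6.675.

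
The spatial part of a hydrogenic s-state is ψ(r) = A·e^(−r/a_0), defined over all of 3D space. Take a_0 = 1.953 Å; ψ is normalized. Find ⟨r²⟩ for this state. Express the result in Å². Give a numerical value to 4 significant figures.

By definition ⟨r²⟩ = ∫ r^2 |ψ(r)|² 4πr² dr.
Evaluating both integrals, ⟨r²⟩ = 3·a_0^2.
Putting a_0 = 1.953 gives 11.443.

⟨r^2⟩ ≈ 11.44 Å^2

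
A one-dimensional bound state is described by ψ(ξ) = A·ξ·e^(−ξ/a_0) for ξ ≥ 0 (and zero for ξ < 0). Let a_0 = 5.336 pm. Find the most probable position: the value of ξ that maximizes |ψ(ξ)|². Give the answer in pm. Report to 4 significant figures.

ξ ≈ 5.336 pm

The maximum of |ψ(ξ)|² occurs where its derivative vanishes.
Solving yields ξ = a_0.
With a_0 = 5.336, the most probable position is 5.3360 pm.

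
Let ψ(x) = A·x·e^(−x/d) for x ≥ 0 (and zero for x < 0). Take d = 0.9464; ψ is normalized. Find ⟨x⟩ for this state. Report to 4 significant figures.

⟨x⟩ ≈ 1.420

⟨x⟩ = ∫ x |ψ|² dx over the full domain.
Recall ∫₀^∞ x^m e^(−x/β) dx = m!·β^(m+1), since the A² factors cancel between numerator and denominator, ⟨x⟩ = 3·d/2.
With d = 0.9464, ⟨x⟩ = 1.4196.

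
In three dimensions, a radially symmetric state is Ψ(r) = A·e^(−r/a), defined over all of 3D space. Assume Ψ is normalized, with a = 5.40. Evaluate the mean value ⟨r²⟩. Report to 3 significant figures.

⟨r^2⟩ ≈ 87.5

The expectation value is the |Ψ|²-weighted average of r^2: ∫ r^2|Ψ|² 4πr² dr.
Evaluating both integrals, ⟨r²⟩ = 3·a^2.
With a = 5.40, ⟨r^2⟩ = 87.48.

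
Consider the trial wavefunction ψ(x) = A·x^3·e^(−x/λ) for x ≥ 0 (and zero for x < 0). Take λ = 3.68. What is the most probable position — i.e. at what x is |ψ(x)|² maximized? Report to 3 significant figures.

x ≈ 11.0

Differentiate |ψ(x)|² with respect to x and set to zero.
Solving yields x = 3·λ.
With λ = 3.68, the most probable position is 11.04.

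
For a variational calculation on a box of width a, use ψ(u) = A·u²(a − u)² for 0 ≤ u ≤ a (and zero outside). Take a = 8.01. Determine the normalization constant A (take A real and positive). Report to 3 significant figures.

The normalization condition is ∫|ψ|² du = 1 from 0 to a.
The integral (without the A² prefactor) comes out to a^9/630.
Plugging in a = 8.01 yields A = 0.002154.

A ≈ 0.00215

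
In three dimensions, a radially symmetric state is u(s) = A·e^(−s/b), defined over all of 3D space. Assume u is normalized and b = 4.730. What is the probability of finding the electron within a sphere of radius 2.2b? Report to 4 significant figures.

Integrate the radial probability density 4πs²|u|² over s ≤ 2.2b.
A² is fixed by ∫₀^∞ 4πs²|u|² ds = 1, i.e. A² = (π·b^3)^(−1).
In terms of t = s/b (A², 4π and the length scale all cancel between numerator and denominator), P = [∫_{0}^{2.2} t^2·e^(-2·t) dt] / [∫_{0}^{∞} t^2·e^(-2·t) dt].
An antiderivative of t^2·e^(-2·t) is -(2·t^2 + 2·t + 1)·e^(-2·t)/4; evaluating from 0 to 2.2 gives 1/4 - 377·e^(-22/5)/100, while the full integral is 1/4.
The region integral divided by the full integral gives P = 0.81486.

P ≈ 0.8149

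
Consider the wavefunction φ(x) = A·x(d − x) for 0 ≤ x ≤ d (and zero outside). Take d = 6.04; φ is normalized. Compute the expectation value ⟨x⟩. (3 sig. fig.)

⟨x⟩ ≈ 3.02

By definition ⟨x⟩ = ∫ x |φ(x)|² dx.
Evaluating both integrals, ⟨x⟩ = d/2.
Putting d = 6.04 gives 3.020.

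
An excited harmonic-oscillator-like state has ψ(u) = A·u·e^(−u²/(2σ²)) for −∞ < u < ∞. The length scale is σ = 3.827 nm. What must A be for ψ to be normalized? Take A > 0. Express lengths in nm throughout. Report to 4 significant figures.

A ≈ 0.1419 nm^(-3/2)

We need A² ∫|f|² du = 1, taking the integral from −∞ to ∞.
The integral (without the A² prefactor) comes out to √(π)·σ^3/2.
So A² = (√(π)·σ^3/2)^(−1).
Plugging in σ = 3.827 yields A = 0.14189.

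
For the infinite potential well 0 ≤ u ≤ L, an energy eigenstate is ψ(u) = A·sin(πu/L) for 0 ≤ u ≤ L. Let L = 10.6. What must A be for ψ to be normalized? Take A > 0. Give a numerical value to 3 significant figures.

A ≈ 0.434

Require ∫ |ψ|² du = 1 over the whole domain.
The integral (without the A² prefactor) comes out to L/2.
Setting this equal to 1 gives A² = 1/(L/2).
Plugging in L = 10.6 yields A = 0.4344.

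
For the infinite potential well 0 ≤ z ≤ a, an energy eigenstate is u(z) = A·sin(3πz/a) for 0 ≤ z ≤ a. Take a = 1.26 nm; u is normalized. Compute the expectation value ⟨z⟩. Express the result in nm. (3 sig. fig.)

⟨z⟩ = ∫ z |u|² dz over the full domain.
Using sin²θ = (1 − cos 2θ)/2, since the A² factors cancel between numerator and denominator, ⟨z⟩ = a/2.
With a = 1.26, ⟨z⟩ = 0.6300.

⟨z⟩ ≈ 0.630 nm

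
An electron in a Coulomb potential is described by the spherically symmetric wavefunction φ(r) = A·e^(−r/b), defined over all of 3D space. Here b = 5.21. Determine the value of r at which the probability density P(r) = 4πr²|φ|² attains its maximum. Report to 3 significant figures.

r ≈ 5.21

The maximum of P(r) = 4πr²|φ|² occurs where its derivative vanishes.
Solving yields r = b.
With b = 5.21, the most probable radial distance is 5.210.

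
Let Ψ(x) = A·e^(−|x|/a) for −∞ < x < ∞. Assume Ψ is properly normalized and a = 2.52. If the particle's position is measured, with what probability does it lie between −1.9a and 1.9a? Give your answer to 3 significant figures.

P ≈ 0.978

The probability is P = ∫ |Ψ|² dx over [−1.9a, 1.9a].
With A² fixed by ∫|Ψ|² = 1, i.e. A² = (a)^(−1), substitute and integrate.
Both integrals are even about x = 0, so only the x ≥ 0 halves are needed (the factors of 2 cancel). Substituting u = x/a, A² and the length scale cancel in the ratio: P = ∫_{0}^{1.9} e^(-2·u) du / ∫_{0}^{∞} e^(-2·u) du.
With ∫ e^(-2·u) du = -e^(-2·u)/2 + C, the region integral is 1/2 - e^(-19/5)/2 and the full one is 1/2.
Taking the ratio, P = 0.9776.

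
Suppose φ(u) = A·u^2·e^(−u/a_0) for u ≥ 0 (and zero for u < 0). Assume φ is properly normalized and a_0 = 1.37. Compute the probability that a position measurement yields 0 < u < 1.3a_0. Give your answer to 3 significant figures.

|φ|² is the probability density, so P = ∫_{0}^{1.3a_0} |φ|² du.
Since A² = 1/(3·a_0^5/4), this is the region integral divided by the full normalization integral.
In terms of t = u/a_0 (A² and the length scale cancel between numerator and denominator), P = [∫_{0}^{1.3} t^4·e^(-2·t) dt] / [∫_{0}^{∞} t^4·e^(-2·t) dt].
An antiderivative of t^4·e^(-2·t) is -(t^4/2 + t^3 + 3·t^2/2 + 3·t/2 + 3/4)·e^(-2·t); evaluating from 0 to 1.3 gives ≈ 0.091932, while the full integral is 3/4.
The result is P = 0.1226.

P ≈ 0.123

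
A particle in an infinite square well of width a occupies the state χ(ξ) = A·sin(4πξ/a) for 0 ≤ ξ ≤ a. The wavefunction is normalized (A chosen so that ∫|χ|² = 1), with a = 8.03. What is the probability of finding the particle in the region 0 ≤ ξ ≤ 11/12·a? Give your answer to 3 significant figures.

P = ∫_{0}^{11/12·a} |χ(ξ)|² dξ.
Since A² = 1/(a/2), this is the region integral divided by the full normalization integral.
Let u = ξ/a; then A² and the length scale cancel, so P = ∫_{0}^{11/12} sin(4·π·u)^2 du ÷ ∫_{0}^{1} sin(4·π·u)^2 du.
An antiderivative of sin(4·π·u)^2 is u/2 - sin(4·π·u)·cos(4·π·u)/(8·π); evaluating from 0 to 11/12 gives √(3)/(32·π) + 11/24, while the full integral is 1/2.
Evaluating gives P = √(3)/(16·π) + 11/12.

P ≈ 0.951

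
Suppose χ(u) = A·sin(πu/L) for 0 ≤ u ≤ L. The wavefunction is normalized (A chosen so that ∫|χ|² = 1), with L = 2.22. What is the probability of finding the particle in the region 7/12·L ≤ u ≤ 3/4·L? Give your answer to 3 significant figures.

P ≈ 0.246

|χ|² is the probability density, so P = ∫_{7/12·L}^{3/4·L} |χ|² du.
With A² fixed by ∫|χ|² = 1, i.e. A² = (L/2)^(−1), substitute and integrate.
Substituting t = u/L, A² and the length scale cancel in the ratio: P = ∫_{7/12}^{3/4} sin(π·t)^2 dt / ∫_{0}^{1} sin(π·t)^2 dt.
Using ∫ sin(π·t)^2 dt = t/2 - sin(2·π·t)/(4·π), the numerator is 1/(8·π) + 1/12 and the denominator is 1/2.
The result is P = (3 + 2·π)/(12·π).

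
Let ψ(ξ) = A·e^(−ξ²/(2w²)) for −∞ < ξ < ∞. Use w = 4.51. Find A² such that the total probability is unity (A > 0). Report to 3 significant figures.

Normalization requires ∫|ψ|² dξ = 1, integrated from −∞ to ∞.
With ∫_{−∞}^{∞} ξ^(2m) e^(−αξ²) dξ = (2m−1)!!·√π / (2^m α^(m+1/2)), with ψ = A·e^(−ξ²/(2w²)), the integral evaluates to A²·[√(π)·w].
So A² = (√(π)·w)^(−1).
Substituting w = 4.51 gives A² = 0.1251, so A = 0.3537.

A^2 ≈ 0.125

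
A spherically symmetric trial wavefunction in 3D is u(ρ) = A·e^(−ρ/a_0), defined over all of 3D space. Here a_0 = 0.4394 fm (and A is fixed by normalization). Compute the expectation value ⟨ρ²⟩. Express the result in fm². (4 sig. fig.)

⟨ρ^2⟩ ≈ 0.5792 fm^2

By definition ⟨ρ²⟩ = ∫ ρ^2 |u(ρ)|² 4πρ² dρ.
Since the A² factors cancel between numerator and denominator, ⟨ρ²⟩ = 3·a_0^2.
With a_0 = 0.4394, ⟨ρ^2⟩ = 0.57922.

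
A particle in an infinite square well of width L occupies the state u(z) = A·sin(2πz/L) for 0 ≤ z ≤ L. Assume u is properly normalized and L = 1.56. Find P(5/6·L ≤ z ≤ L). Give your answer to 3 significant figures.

|u|² is the probability density, so P = ∫_{5/6·L}^{L} |u|² dz.
The normalization integral ∫|u|²dz over the whole domain equals L/2·A², and A² cancels in the ratio.
Let t = z/L; then A² and the length scale cancel, so P = ∫_{5/6}^{1} sin(2·π·t)^2 dt ÷ ∫_{0}^{1} sin(2·π·t)^2 dt.
Using ∫ sin(2·π·t)^2 dt = t/2 - sin(4·π·t)/(8·π), the numerator is -√(3)/(16·π) + 1/12 and the denominator is 1/2.
This works out to P = (-√(3)/8 + π/6)/π.

P ≈ 0.0978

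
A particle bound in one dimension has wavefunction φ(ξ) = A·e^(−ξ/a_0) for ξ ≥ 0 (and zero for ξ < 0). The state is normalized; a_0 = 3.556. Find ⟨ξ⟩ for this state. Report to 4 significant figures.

The expectation value is the |φ|²-weighted average of ξ: ∫ ξ|φ|² dξ.
Recall ∫₀^∞ ξ^m e^(−ξ/β) dξ = m!·β^(m+1), evaluating both integrals, ⟨ξ⟩ = a_0/2.
Putting a_0 = 3.556 gives 1.7780.

⟨ξ⟩ ≈ 1.778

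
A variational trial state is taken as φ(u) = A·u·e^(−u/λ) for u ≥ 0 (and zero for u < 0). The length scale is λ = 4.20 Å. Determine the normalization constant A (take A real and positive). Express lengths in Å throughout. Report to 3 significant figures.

Normalization requires ∫|φ|² du = 1, integrated from 0 to ∞.
Recall ∫₀^∞ u^m e^(−u/β) du = m!·β^(m+1), carrying out the integral gives A² · λ^3/4.
So A² = (λ^3/4)^(−1).
Substituting λ = 4.20 gives A² = 0.05399, so A = 0.2324.

A ≈ 0.232 Å^(-3/2)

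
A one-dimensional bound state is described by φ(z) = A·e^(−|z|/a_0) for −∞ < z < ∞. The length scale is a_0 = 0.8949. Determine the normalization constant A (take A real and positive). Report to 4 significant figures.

Require ∫ |φ|² dz = 1 over the whole domain.
With ∫₀^∞ z^0 e^(−αz) dz = 0!/α^1, carrying out the integral gives A² · a_0.
Substituting a_0 = 0.8949 gives A² = 1.1174, so A = 1.0571.

A ≈ 1.057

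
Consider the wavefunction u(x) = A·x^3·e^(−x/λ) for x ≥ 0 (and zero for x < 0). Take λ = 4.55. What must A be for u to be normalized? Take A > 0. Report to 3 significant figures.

Normalization requires ∫|u|² dx = 1, integrated from 0 to ∞.
With ∫₀^∞ x^6 e^(−αx) dx = 6!/α^7, carrying out the integral gives A² · 45·λ^7/8.
With λ = 4.55: A² = 0.000004403 and A = 0.002098.

A ≈ 0.00210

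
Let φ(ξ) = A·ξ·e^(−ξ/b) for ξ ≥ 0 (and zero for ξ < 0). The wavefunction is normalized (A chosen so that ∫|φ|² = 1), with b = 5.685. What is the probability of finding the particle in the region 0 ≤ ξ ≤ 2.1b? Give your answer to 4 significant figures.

P ≈ 0.7898

P = ∫_{0}^{2.1b} |φ(ξ)|² dξ.
With A² fixed by ∫|φ|² = 1, i.e. A² = (b^3/4)^(−1), substitute and integrate.
Substituting u = ξ/b, A² and the length scale cancel in the ratio: P = ∫_{0}^{2.1} u^2·e^(-2·u) du / ∫_{0}^{∞} u^2·e^(-2·u) du.
Using ∫ u^2·e^(-2·u) du = -(2·u^2 + 2·u + 1)·e^(-2·u)/4, the numerator is 1/4 - 701·e^(-21/5)/200 and the denominator is 1/4.
Taking the ratio, P = 0.78976.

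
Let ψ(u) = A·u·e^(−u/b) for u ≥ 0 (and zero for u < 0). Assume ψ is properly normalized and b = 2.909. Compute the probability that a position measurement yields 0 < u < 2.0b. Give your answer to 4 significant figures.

|ψ|² is the probability density, so P = ∫_{0}^{2.0b} |ψ|² du.
Since A² = 1/(b^3/4), this is the region integral divided by the full normalization integral.
Let t = u/b; then A² and the length scale cancel, so P = ∫_{0}^{2.0} t^2·e^(-2·t) dt ÷ ∫_{0}^{∞} t^2·e^(-2·t) dt.
An antiderivative of t^2·e^(-2·t) is -(2·t^2 + 2·t + 1)·e^(-2·t)/4; evaluating from 0 to 2.0 gives 1/4 - 13·e^(-4)/4, while the full integral is 1/4.
Evaluating gives P = 0.76190.

P ≈ 0.7619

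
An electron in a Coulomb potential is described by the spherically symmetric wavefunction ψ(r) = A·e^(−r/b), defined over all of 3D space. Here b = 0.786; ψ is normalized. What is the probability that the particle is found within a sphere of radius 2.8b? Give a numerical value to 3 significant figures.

P ≈ 0.918

With dV = 4πr²dr, the probability is ∫|ψ|² dV over r ≤ 2.8b.
The full normalization integral is A²·[π·b^3] = 1, fixing A².
Let u = r/b; then A², 4π and the length scale all cancel, so P = ∫_{0}^{2.8} u^2·e^(-2·u) du ÷ ∫_{0}^{∞} u^2·e^(-2·u) du.
With ∫ u^2·e^(-2·u) du = -(2·u^2 + 2·u + 1)·e^(-2·u)/4 + C, the region integral is 1/4 - 557·e^(-28/5)/100 and the full one is 1/4.
Taking the ratio yields P = 0.9176.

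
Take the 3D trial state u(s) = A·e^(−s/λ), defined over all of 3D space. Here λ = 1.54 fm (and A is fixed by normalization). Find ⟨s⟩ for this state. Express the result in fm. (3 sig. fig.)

⟨s⟩ ≈ 2.31 fm

The expectation value is the |u|²-weighted average of s: ∫ s|u|² 4πs² ds.
Recall ∫₀^∞ s^m e^(−s/β) ds = m!·β^(m+1), evaluating both integrals, ⟨s⟩ = 3·λ/2.
Putting λ = 1.54 gives 2.310.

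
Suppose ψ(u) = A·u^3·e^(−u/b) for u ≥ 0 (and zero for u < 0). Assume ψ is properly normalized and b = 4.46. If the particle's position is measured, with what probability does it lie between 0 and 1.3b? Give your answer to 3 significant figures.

|ψ|² is the probability density, so P = ∫_{0}^{1.3b} |ψ|² du.
The normalization integral ∫|ψ|²du over the whole domain equals 45·b^7/8·A², and A² cancels in the ratio.
Substituting t = u/b, A² and the length scale cancel in the ratio: P = ∫_{0}^{1.3} t^6·e^(-2·t) dt / ∫_{0}^{∞} t^6·e^(-2·t) dt.
Using ∫ t^6·e^(-2·t) dt = -(4·t^6 + 12·t^5 + 30·t^4 + 60·t^3 + 90·t^2 + 90·t + 45)·e^(-2·t)/8, the numerator is ≈ 0.096582 and the denominator is 45/8.
The result is P = 0.01717.

P ≈ 0.0172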